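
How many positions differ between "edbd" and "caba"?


Comparing "edbd" and "caba" position by position:
  Position 0: 'e' vs 'c' => DIFFER
  Position 1: 'd' vs 'a' => DIFFER
  Position 2: 'b' vs 'b' => same
  Position 3: 'd' vs 'a' => DIFFER
Positions that differ: 3

3


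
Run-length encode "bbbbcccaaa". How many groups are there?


Input: bbbbcccaaa
Scanning for consecutive runs:
  Group 1: 'b' x 4 (positions 0-3)
  Group 2: 'c' x 3 (positions 4-6)
  Group 3: 'a' x 3 (positions 7-9)
Total groups: 3

3


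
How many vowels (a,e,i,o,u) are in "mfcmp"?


Input: mfcmp
Checking each character:
  'm' at position 0: consonant
  'f' at position 1: consonant
  'c' at position 2: consonant
  'm' at position 3: consonant
  'p' at position 4: consonant
Total vowels: 0

0


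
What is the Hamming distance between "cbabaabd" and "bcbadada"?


Comparing "cbabaabd" and "bcbadada" position by position:
  Position 0: 'c' vs 'b' => differ
  Position 1: 'b' vs 'c' => differ
  Position 2: 'a' vs 'b' => differ
  Position 3: 'b' vs 'a' => differ
  Position 4: 'a' vs 'd' => differ
  Position 5: 'a' vs 'a' => same
  Position 6: 'b' vs 'd' => differ
  Position 7: 'd' vs 'a' => differ
Total differences (Hamming distance): 7

7


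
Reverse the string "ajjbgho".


Input: ajjbgho
Reading characters right to left:
  Position 6: 'o'
  Position 5: 'h'
  Position 4: 'g'
  Position 3: 'b'
  Position 2: 'j'
  Position 1: 'j'
  Position 0: 'a'
Reversed: ohgbjja

ohgbjja


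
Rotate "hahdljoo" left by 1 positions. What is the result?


Input: "hahdljoo", rotate left by 1
First 1 characters: "h"
Remaining characters: "ahdljoo"
Concatenate remaining + first: "ahdljoo" + "h" = "ahdljooh"

ahdljooh


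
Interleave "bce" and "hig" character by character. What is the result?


Interleaving "bce" and "hig":
  Position 0: 'b' from first, 'h' from second => "bh"
  Position 1: 'c' from first, 'i' from second => "ci"
  Position 2: 'e' from first, 'g' from second => "eg"
Result: bhcieg

bhcieg


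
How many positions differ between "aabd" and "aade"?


Comparing "aabd" and "aade" position by position:
  Position 0: 'a' vs 'a' => same
  Position 1: 'a' vs 'a' => same
  Position 2: 'b' vs 'd' => DIFFER
  Position 3: 'd' vs 'e' => DIFFER
Positions that differ: 2

2


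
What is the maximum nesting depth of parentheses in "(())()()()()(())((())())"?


Input: "(())()()()()(())((())())"
Tracking depth:
  Position 0 '(': depth becomes 1
  Position 1 '(': depth becomes 2
  Position 2 ')': depth becomes 1
  Position 3 ')': depth becomes 0
  Position 4 '(': depth becomes 1
  Position 5 ')': depth becomes 0
  Position 6 '(': depth becomes 1
  Position 7 ')': depth becomes 0
  Position 8 '(': depth becomes 1
  Position 9 ')': depth becomes 0
  Position 10 '(': depth becomes 1
  Position 11 ')': depth becomes 0
  Position 12 '(': depth becomes 1
  Position 13 '(': depth becomes 2
  Position 14 ')': depth becomes 1
  Position 15 ')': depth becomes 0
  Position 16 '(': depth becomes 1
  Position 17 '(': depth becomes 2
  Position 18 '(': depth becomes 3
  Position 19 ')': depth becomes 2
  Position 20 ')': depth becomes 1
  Position 21 '(': depth becomes 2
  Position 22 ')': depth becomes 1
  Position 23 ')': depth becomes 0
Maximum depth reached: 3

3


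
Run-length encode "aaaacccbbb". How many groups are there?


Input: aaaacccbbb
Scanning for consecutive runs:
  Group 1: 'a' x 4 (positions 0-3)
  Group 2: 'c' x 3 (positions 4-6)
  Group 3: 'b' x 3 (positions 7-9)
Total groups: 3

3


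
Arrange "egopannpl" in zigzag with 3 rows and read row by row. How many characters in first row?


Zigzag "egopannpl" into 3 rows:
Placing characters:
  'e' => row 0
  'g' => row 1
  'o' => row 2
  'p' => row 1
  'a' => row 0
  'n' => row 1
  'n' => row 2
  'p' => row 1
  'l' => row 0
Rows:
  Row 0: "eal"
  Row 1: "gpnp"
  Row 2: "on"
First row length: 3

3


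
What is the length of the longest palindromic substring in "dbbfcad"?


Input: "dbbfcad"
Checking substrings for palindromes:
  [1:3] "bb" (len 2) => palindrome
Longest palindromic substring: "bb" with length 2

2


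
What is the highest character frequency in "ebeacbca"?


Input: ebeacbca
Character counts:
  'a': 2
  'b': 2
  'c': 2
  'e': 2
Maximum frequency: 2

2


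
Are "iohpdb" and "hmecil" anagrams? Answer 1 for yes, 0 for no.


Strings: "iohpdb", "hmecil"
Sorted first:  bdhiop
Sorted second: cehilm
Differ at position 0: 'b' vs 'c' => not anagrams

0


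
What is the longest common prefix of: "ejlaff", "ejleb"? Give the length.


Words: ejlaff, ejleb
  Position 0: all 'e' => match
  Position 1: all 'j' => match
  Position 2: all 'l' => match
  Position 3: ('a', 'e') => mismatch, stop
LCP = "ejl" (length 3)

3


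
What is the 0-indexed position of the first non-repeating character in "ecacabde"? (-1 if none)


Input: ecacabde
Character frequencies:
  'a': 2
  'b': 1
  'c': 2
  'd': 1
  'e': 2
Scanning left to right for freq == 1:
  Position 0 ('e'): freq=2, skip
  Position 1 ('c'): freq=2, skip
  Position 2 ('a'): freq=2, skip
  Position 3 ('c'): freq=2, skip
  Position 4 ('a'): freq=2, skip
  Position 5 ('b'): unique! => answer = 5

5


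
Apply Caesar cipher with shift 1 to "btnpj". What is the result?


Caesar cipher: shift "btnpj" by 1
  'b' (pos 1) + 1 = pos 2 = 'c'
  't' (pos 19) + 1 = pos 20 = 'u'
  'n' (pos 13) + 1 = pos 14 = 'o'
  'p' (pos 15) + 1 = pos 16 = 'q'
  'j' (pos 9) + 1 = pos 10 = 'k'
Result: cuoqk

cuoqk


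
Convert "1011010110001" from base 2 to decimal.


Input: "1011010110001" in base 2
Positional expansion:
  Digit '1' (value 1) x 2^12 = 4096
  Digit '0' (value 0) x 2^11 = 0
  Digit '1' (value 1) x 2^10 = 1024
  Digit '1' (value 1) x 2^9 = 512
  Digit '0' (value 0) x 2^8 = 0
  Digit '1' (value 1) x 2^7 = 128
  Digit '0' (value 0) x 2^6 = 0
  Digit '1' (value 1) x 2^5 = 32
  Digit '1' (value 1) x 2^4 = 16
  Digit '0' (value 0) x 2^3 = 0
  Digit '0' (value 0) x 2^2 = 0
  Digit '0' (value 0) x 2^1 = 0
  Digit '1' (value 1) x 2^0 = 1
Sum = 5809

5809


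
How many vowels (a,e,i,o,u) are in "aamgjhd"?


Input: aamgjhd
Checking each character:
  'a' at position 0: vowel (running total: 1)
  'a' at position 1: vowel (running total: 2)
  'm' at position 2: consonant
  'g' at position 3: consonant
  'j' at position 4: consonant
  'h' at position 5: consonant
  'd' at position 6: consonant
Total vowels: 2

2


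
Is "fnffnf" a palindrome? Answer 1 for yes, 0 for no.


Input: fnffnf
Reversed: fnffnf
  Compare pos 0 ('f') with pos 5 ('f'): match
  Compare pos 1 ('n') with pos 4 ('n'): match
  Compare pos 2 ('f') with pos 3 ('f'): match
Result: palindrome

1


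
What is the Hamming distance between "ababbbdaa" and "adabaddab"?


Comparing "ababbbdaa" and "adabaddab" position by position:
  Position 0: 'a' vs 'a' => same
  Position 1: 'b' vs 'd' => differ
  Position 2: 'a' vs 'a' => same
  Position 3: 'b' vs 'b' => same
  Position 4: 'b' vs 'a' => differ
  Position 5: 'b' vs 'd' => differ
  Position 6: 'd' vs 'd' => same
  Position 7: 'a' vs 'a' => same
  Position 8: 'a' vs 'b' => differ
Total differences (Hamming distance): 4

4


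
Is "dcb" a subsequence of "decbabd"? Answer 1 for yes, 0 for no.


Check if "dcb" is a subsequence of "decbabd"
Greedy scan:
  Position 0 ('d'): matches sub[0] = 'd'
  Position 1 ('e'): no match needed
  Position 2 ('c'): matches sub[1] = 'c'
  Position 3 ('b'): matches sub[2] = 'b'
  Position 4 ('a'): no match needed
  Position 5 ('b'): no match needed
  Position 6 ('d'): no match needed
All 3 characters matched => is a subsequence

1


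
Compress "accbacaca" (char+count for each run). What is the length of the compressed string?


Input: accbacaca
Runs:
  'a' x 1 => "a1"
  'c' x 2 => "c2"
  'b' x 1 => "b1"
  'a' x 1 => "a1"
  'c' x 1 => "c1"
  'a' x 1 => "a1"
  'c' x 1 => "c1"
  'a' x 1 => "a1"
Compressed: "a1c2b1a1c1a1c1a1"
Compressed length: 16

16


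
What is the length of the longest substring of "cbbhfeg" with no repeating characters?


Input: "cbbhfeg"
Sliding window (track last position of each char):
  Position 0 ('c'): window [0,0] length 1 -- new best
  Position 1 ('b'): window [0,1] length 2 -- new best
  Position 2 ('b'): repeat (last at 1), move window start to 2
  Position 2 ('b'): window [2,2] length 1
  Position 3 ('h'): window [2,3] length 2
  Position 4 ('f'): window [2,4] length 3 -- new best
  Position 5 ('e'): window [2,5] length 4 -- new best
  Position 6 ('g'): window [2,6] length 5 -- new best
Longest substring with no repeats: "bhfeg" with length 5

5


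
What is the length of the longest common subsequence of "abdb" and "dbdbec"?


LCS of "abdb" and "dbdbec"
DP table:
           d    b    d    b    e    c
      0    0    0    0    0    0    0
  a   0    0    0    0    0    0    0
  b   0    0    1    1    1    1    1
  d   0    1    1    2    2    2    2
  b   0    1    2    2    3    3    3
LCS length = dp[4][6] = 3

3


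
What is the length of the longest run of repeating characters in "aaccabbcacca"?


Input: "aaccabbcacca"
Scanning for longest run:
  Position 1 ('a'): continues run of 'a', length=2
  Position 2 ('c'): new char, reset run to 1
  Position 3 ('c'): continues run of 'c', length=2
  Position 4 ('a'): new char, reset run to 1
  Position 5 ('b'): new char, reset run to 1
  Position 6 ('b'): continues run of 'b', length=2
  Position 7 ('c'): new char, reset run to 1
  Position 8 ('a'): new char, reset run to 1
  Position 9 ('c'): new char, reset run to 1
  Position 10 ('c'): continues run of 'c', length=2
  Position 11 ('a'): new char, reset run to 1
Longest run: 'a' with length 2

2


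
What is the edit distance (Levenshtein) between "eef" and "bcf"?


Computing edit distance: "eef" -> "bcf"
DP table:
           b    c    f
      0    1    2    3
  e   1    1    2    3
  e   2    2    2    3
  f   3    3    3    2
Edit distance = dp[3][3] = 2

2


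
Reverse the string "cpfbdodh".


Input: cpfbdodh
Reading characters right to left:
  Position 7: 'h'
  Position 6: 'd'
  Position 5: 'o'
  Position 4: 'd'
  Position 3: 'b'
  Position 2: 'f'
  Position 1: 'p'
  Position 0: 'c'
Reversed: hdodbfpc

hdodbfpc


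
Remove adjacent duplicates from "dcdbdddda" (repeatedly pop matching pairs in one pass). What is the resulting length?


Input: dcdbdddda
Stack-based adjacent duplicate removal:
  Read 'd': push. Stack: d
  Read 'c': push. Stack: dc
  Read 'd': push. Stack: dcd
  Read 'b': push. Stack: dcdb
  Read 'd': push. Stack: dcdbd
  Read 'd': matches stack top 'd' => pop. Stack: dcdb
  Read 'd': push. Stack: dcdbd
  Read 'd': matches stack top 'd' => pop. Stack: dcdb
  Read 'a': push. Stack: dcdba
Final stack: "dcdba" (length 5)

5


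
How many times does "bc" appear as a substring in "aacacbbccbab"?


Searching for "bc" in "aacacbbccbab"
Scanning each position:
  Position 0: "aa" => no
  Position 1: "ac" => no
  Position 2: "ca" => no
  Position 3: "ac" => no
  Position 4: "cb" => no
  Position 5: "bb" => no
  Position 6: "bc" => MATCH
  Position 7: "cc" => no
  Position 8: "cb" => no
  Position 9: "ba" => no
  Position 10: "ab" => no
Total occurrences: 1

1


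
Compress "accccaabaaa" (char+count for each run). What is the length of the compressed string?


Input: accccaabaaa
Runs:
  'a' x 1 => "a1"
  'c' x 4 => "c4"
  'a' x 2 => "a2"
  'b' x 1 => "b1"
  'a' x 3 => "a3"
Compressed: "a1c4a2b1a3"
Compressed length: 10

10


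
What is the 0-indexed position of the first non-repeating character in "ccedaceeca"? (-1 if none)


Input: ccedaceeca
Character frequencies:
  'a': 2
  'c': 4
  'd': 1
  'e': 3
Scanning left to right for freq == 1:
  Position 0 ('c'): freq=4, skip
  Position 1 ('c'): freq=4, skip
  Position 2 ('e'): freq=3, skip
  Position 3 ('d'): unique! => answer = 3

3


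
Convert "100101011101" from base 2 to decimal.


Input: "100101011101" in base 2
Positional expansion:
  Digit '1' (value 1) x 2^11 = 2048
  Digit '0' (value 0) x 2^10 = 0
  Digit '0' (value 0) x 2^9 = 0
  Digit '1' (value 1) x 2^8 = 256
  Digit '0' (value 0) x 2^7 = 0
  Digit '1' (value 1) x 2^6 = 64
  Digit '0' (value 0) x 2^5 = 0
  Digit '1' (value 1) x 2^4 = 16
  Digit '1' (value 1) x 2^3 = 8
  Digit '1' (value 1) x 2^2 = 4
  Digit '0' (value 0) x 2^1 = 0
  Digit '1' (value 1) x 2^0 = 1
Sum = 2397

2397


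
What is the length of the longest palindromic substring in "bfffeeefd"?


Input: "bfffeeefd"
Checking substrings for palindromes:
  [3:8] "feeef" (len 5) => palindrome
  [1:4] "fff" (len 3) => palindrome
  [4:7] "eee" (len 3) => palindrome
  [1:3] "ff" (len 2) => palindrome
  [2:4] "ff" (len 2) => palindrome
  [4:6] "ee" (len 2) => palindrome
Longest palindromic substring: "feeef" with length 5

5


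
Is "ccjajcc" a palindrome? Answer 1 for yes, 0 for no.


Input: ccjajcc
Reversed: ccjajcc
  Compare pos 0 ('c') with pos 6 ('c'): match
  Compare pos 1 ('c') with pos 5 ('c'): match
  Compare pos 2 ('j') with pos 4 ('j'): match
Result: palindrome

1


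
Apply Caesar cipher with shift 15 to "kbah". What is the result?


Caesar cipher: shift "kbah" by 15
  'k' (pos 10) + 15 = pos 25 = 'z'
  'b' (pos 1) + 15 = pos 16 = 'q'
  'a' (pos 0) + 15 = pos 15 = 'p'
  'h' (pos 7) + 15 = pos 22 = 'w'
Result: zqpw

zqpw


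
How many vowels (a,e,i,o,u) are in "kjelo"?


Input: kjelo
Checking each character:
  'k' at position 0: consonant
  'j' at position 1: consonant
  'e' at position 2: vowel (running total: 1)
  'l' at position 3: consonant
  'o' at position 4: vowel (running total: 2)
Total vowels: 2

2


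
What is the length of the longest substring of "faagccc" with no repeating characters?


Input: "faagccc"
Sliding window (track last position of each char):
  Position 0 ('f'): window [0,0] length 1 -- new best
  Position 1 ('a'): window [0,1] length 2 -- new best
  Position 2 ('a'): repeat (last at 1), move window start to 2
  Position 2 ('a'): window [2,2] length 1
  Position 3 ('g'): window [2,3] length 2
  Position 4 ('c'): window [2,4] length 3 -- new best
  Position 5 ('c'): repeat (last at 4), move window start to 5
  Position 5 ('c'): window [5,5] length 1
  Position 6 ('c'): repeat (last at 5), move window start to 6
  Position 6 ('c'): window [6,6] length 1
Longest substring with no repeats: "agc" with length 3

3


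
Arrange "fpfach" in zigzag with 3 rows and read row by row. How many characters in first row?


Zigzag "fpfach" into 3 rows:
Placing characters:
  'f' => row 0
  'p' => row 1
  'f' => row 2
  'a' => row 1
  'c' => row 0
  'h' => row 1
Rows:
  Row 0: "fc"
  Row 1: "pah"
  Row 2: "f"
First row length: 2

2


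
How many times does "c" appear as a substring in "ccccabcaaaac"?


Searching for "c" in "ccccabcaaaac"
Scanning each position:
  Position 0: "c" => MATCH
  Position 1: "c" => MATCH
  Position 2: "c" => MATCH
  Position 3: "c" => MATCH
  Position 4: "a" => no
  Position 5: "b" => no
  Position 6: "c" => MATCH
  Position 7: "a" => no
  Position 8: "a" => no
  Position 9: "a" => no
  Position 10: "a" => no
  Position 11: "c" => MATCH
Total occurrences: 6

6


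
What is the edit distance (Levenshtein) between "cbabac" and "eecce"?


Computing edit distance: "cbabac" -> "eecce"
DP table:
           e    e    c    c    e
      0    1    2    3    4    5
  c   1    1    2    2    3    4
  b   2    2    2    3    3    4
  a   3    3    3    3    4    4
  b   4    4    4    4    4    5
  a   5    5    5    5    5    5
  c   6    6    6    5    5    6
Edit distance = dp[6][5] = 6

6


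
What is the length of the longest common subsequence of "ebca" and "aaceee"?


LCS of "ebca" and "aaceee"
DP table:
           a    a    c    e    e    e
      0    0    0    0    0    0    0
  e   0    0    0    0    1    1    1
  b   0    0    0    0    1    1    1
  c   0    0    0    1    1    1    1
  a   0    1    1    1    1    1    1
LCS length = dp[4][6] = 1

1


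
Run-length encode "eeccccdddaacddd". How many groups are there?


Input: eeccccdddaacddd
Scanning for consecutive runs:
  Group 1: 'e' x 2 (positions 0-1)
  Group 2: 'c' x 4 (positions 2-5)
  Group 3: 'd' x 3 (positions 6-8)
  Group 4: 'a' x 2 (positions 9-10)
  Group 5: 'c' x 1 (positions 11-11)
  Group 6: 'd' x 3 (positions 12-14)
Total groups: 6

6


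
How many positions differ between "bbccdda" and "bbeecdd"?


Comparing "bbccdda" and "bbeecdd" position by position:
  Position 0: 'b' vs 'b' => same
  Position 1: 'b' vs 'b' => same
  Position 2: 'c' vs 'e' => DIFFER
  Position 3: 'c' vs 'e' => DIFFER
  Position 4: 'd' vs 'c' => DIFFER
  Position 5: 'd' vs 'd' => same
  Position 6: 'a' vs 'd' => DIFFER
Positions that differ: 4

4


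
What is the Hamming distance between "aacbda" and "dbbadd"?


Comparing "aacbda" and "dbbadd" position by position:
  Position 0: 'a' vs 'd' => differ
  Position 1: 'a' vs 'b' => differ
  Position 2: 'c' vs 'b' => differ
  Position 3: 'b' vs 'a' => differ
  Position 4: 'd' vs 'd' => same
  Position 5: 'a' vs 'd' => differ
Total differences (Hamming distance): 5

5


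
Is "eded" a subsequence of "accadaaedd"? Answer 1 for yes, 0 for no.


Check if "eded" is a subsequence of "accadaaedd"
Greedy scan:
  Position 0 ('a'): no match needed
  Position 1 ('c'): no match needed
  Position 2 ('c'): no match needed
  Position 3 ('a'): no match needed
  Position 4 ('d'): no match needed
  Position 5 ('a'): no match needed
  Position 6 ('a'): no match needed
  Position 7 ('e'): matches sub[0] = 'e'
  Position 8 ('d'): matches sub[1] = 'd'
  Position 9 ('d'): no match needed
Only matched 2/4 characters => not a subsequence

0


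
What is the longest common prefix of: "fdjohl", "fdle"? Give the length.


Words: fdjohl, fdle
  Position 0: all 'f' => match
  Position 1: all 'd' => match
  Position 2: ('j', 'l') => mismatch, stop
LCP = "fd" (length 2)

2


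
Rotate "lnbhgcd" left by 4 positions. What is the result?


Input: "lnbhgcd", rotate left by 4
First 4 characters: "lnbh"
Remaining characters: "gcd"
Concatenate remaining + first: "gcd" + "lnbh" = "gcdlnbh"

gcdlnbh


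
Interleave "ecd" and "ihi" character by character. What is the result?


Interleaving "ecd" and "ihi":
  Position 0: 'e' from first, 'i' from second => "ei"
  Position 1: 'c' from first, 'h' from second => "ch"
  Position 2: 'd' from first, 'i' from second => "di"
Result: eichdi

eichdi


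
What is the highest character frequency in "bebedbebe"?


Input: bebedbebe
Character counts:
  'b': 4
  'd': 1
  'e': 4
Maximum frequency: 4

4


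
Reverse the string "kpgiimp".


Input: kpgiimp
Reading characters right to left:
  Position 6: 'p'
  Position 5: 'm'
  Position 4: 'i'
  Position 3: 'i'
  Position 2: 'g'
  Position 1: 'p'
  Position 0: 'k'
Reversed: pmiigpk

pmiigpk


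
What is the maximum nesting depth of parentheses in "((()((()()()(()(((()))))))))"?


Input: "((()((()()()(()(((()))))))))"
Tracking depth:
  Position 0 '(': depth becomes 1
  Position 1 '(': depth becomes 2
  Position 2 '(': depth becomes 3
  Position 3 ')': depth becomes 2
  Position 4 '(': depth becomes 3
  Position 5 '(': depth becomes 4
  Position 6 '(': depth becomes 5
  Position 7 ')': depth becomes 4
  Position 8 '(': depth becomes 5
  Position 9 ')': depth becomes 4
  Position 10 '(': depth becomes 5
  Position 11 ')': depth becomes 4
  Position 12 '(': depth becomes 5
  Position 13 '(': depth becomes 6
  Position 14 ')': depth becomes 5
  Position 15 '(': depth becomes 6
  Position 16 '(': depth becomes 7
  Position 17 '(': depth becomes 8
  Position 18 '(': depth becomes 9
  Position 19 ')': depth becomes 8
  Position 20 ')': depth becomes 7
  Position 21 ')': depth becomes 6
  Position 22 ')': depth becomes 5
  Position 23 ')': depth becomes 4
  Position 24 ')': depth becomes 3
  Position 25 ')': depth becomes 2
  Position 26 ')': depth becomes 1
  Position 27 ')': depth becomes 0
Maximum depth reached: 9

9


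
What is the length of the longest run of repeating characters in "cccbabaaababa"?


Input: "cccbabaaababa"
Scanning for longest run:
  Position 1 ('c'): continues run of 'c', length=2
  Position 2 ('c'): continues run of 'c', length=3
  Position 3 ('b'): new char, reset run to 1
  Position 4 ('a'): new char, reset run to 1
  Position 5 ('b'): new char, reset run to 1
  Position 6 ('a'): new char, reset run to 1
  Position 7 ('a'): continues run of 'a', length=2
  Position 8 ('a'): continues run of 'a', length=3
  Position 9 ('b'): new char, reset run to 1
  Position 10 ('a'): new char, reset run to 1
  Position 11 ('b'): new char, reset run to 1
  Position 12 ('a'): new char, reset run to 1
Longest run: 'c' with length 3

3


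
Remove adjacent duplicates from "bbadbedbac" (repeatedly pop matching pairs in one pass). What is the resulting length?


Input: bbadbedbac
Stack-based adjacent duplicate removal:
  Read 'b': push. Stack: b
  Read 'b': matches stack top 'b' => pop. Stack: (empty)
  Read 'a': push. Stack: a
  Read 'd': push. Stack: ad
  Read 'b': push. Stack: adb
  Read 'e': push. Stack: adbe
  Read 'd': push. Stack: adbed
  Read 'b': push. Stack: adbedb
  Read 'a': push. Stack: adbedba
  Read 'c': push. Stack: adbedbac
Final stack: "adbedbac" (length 8)

8


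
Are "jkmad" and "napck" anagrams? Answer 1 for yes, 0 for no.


Strings: "jkmad", "napck"
Sorted first:  adjkm
Sorted second: acknp
Differ at position 1: 'd' vs 'c' => not anagrams

0


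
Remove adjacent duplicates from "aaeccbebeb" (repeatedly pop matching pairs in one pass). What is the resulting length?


Input: aaeccbebeb
Stack-based adjacent duplicate removal:
  Read 'a': push. Stack: a
  Read 'a': matches stack top 'a' => pop. Stack: (empty)
  Read 'e': push. Stack: e
  Read 'c': push. Stack: ec
  Read 'c': matches stack top 'c' => pop. Stack: e
  Read 'b': push. Stack: eb
  Read 'e': push. Stack: ebe
  Read 'b': push. Stack: ebeb
  Read 'e': push. Stack: ebebe
  Read 'b': push. Stack: ebebeb
Final stack: "ebebeb" (length 6)

6


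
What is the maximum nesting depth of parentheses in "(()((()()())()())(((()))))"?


Input: "(()((()()())()())(((()))))"
Tracking depth:
  Position 0 '(': depth becomes 1
  Position 1 '(': depth becomes 2
  Position 2 ')': depth becomes 1
  Position 3 '(': depth becomes 2
  Position 4 '(': depth becomes 3
  Position 5 '(': depth becomes 4
  Position 6 ')': depth becomes 3
  Position 7 '(': depth becomes 4
  Position 8 ')': depth becomes 3
  Position 9 '(': depth becomes 4
  Position 10 ')': depth becomes 3
  Position 11 ')': depth becomes 2
  Position 12 '(': depth becomes 3
  Position 13 ')': depth becomes 2
  Position 14 '(': depth becomes 3
  Position 15 ')': depth becomes 2
  Position 16 ')': depth becomes 1
  Position 17 '(': depth becomes 2
  Position 18 '(': depth becomes 3
  Position 19 '(': depth becomes 4
  Position 20 '(': depth becomes 5
  Position 21 ')': depth becomes 4
  Position 22 ')': depth becomes 3
  Position 23 ')': depth becomes 2
  Position 24 ')': depth becomes 1
  Position 25 ')': depth becomes 0
Maximum depth reached: 5

5


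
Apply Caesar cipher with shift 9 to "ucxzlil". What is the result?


Caesar cipher: shift "ucxzlil" by 9
  'u' (pos 20) + 9 = pos 3 = 'd'
  'c' (pos 2) + 9 = pos 11 = 'l'
  'x' (pos 23) + 9 = pos 6 = 'g'
  'z' (pos 25) + 9 = pos 8 = 'i'
  'l' (pos 11) + 9 = pos 20 = 'u'
  'i' (pos 8) + 9 = pos 17 = 'r'
  'l' (pos 11) + 9 = pos 20 = 'u'
Result: dlgiuru

dlgiuru


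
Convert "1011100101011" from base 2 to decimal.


Input: "1011100101011" in base 2
Positional expansion:
  Digit '1' (value 1) x 2^12 = 4096
  Digit '0' (value 0) x 2^11 = 0
  Digit '1' (value 1) x 2^10 = 1024
  Digit '1' (value 1) x 2^9 = 512
  Digit '1' (value 1) x 2^8 = 256
  Digit '0' (value 0) x 2^7 = 0
  Digit '0' (value 0) x 2^6 = 0
  Digit '1' (value 1) x 2^5 = 32
  Digit '0' (value 0) x 2^4 = 0
  Digit '1' (value 1) x 2^3 = 8
  Digit '0' (value 0) x 2^2 = 0
  Digit '1' (value 1) x 2^1 = 2
  Digit '1' (value 1) x 2^0 = 1
Sum = 5931

5931


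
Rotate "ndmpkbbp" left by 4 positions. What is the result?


Input: "ndmpkbbp", rotate left by 4
First 4 characters: "ndmp"
Remaining characters: "kbbp"
Concatenate remaining + first: "kbbp" + "ndmp" = "kbbpndmp"

kbbpndmp


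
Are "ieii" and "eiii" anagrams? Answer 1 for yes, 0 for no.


Strings: "ieii", "eiii"
Sorted first:  eiii
Sorted second: eiii
Sorted forms match => anagrams

1


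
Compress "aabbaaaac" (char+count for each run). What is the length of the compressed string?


Input: aabbaaaac
Runs:
  'a' x 2 => "a2"
  'b' x 2 => "b2"
  'a' x 4 => "a4"
  'c' x 1 => "c1"
Compressed: "a2b2a4c1"
Compressed length: 8

8


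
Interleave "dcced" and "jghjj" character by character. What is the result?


Interleaving "dcced" and "jghjj":
  Position 0: 'd' from first, 'j' from second => "dj"
  Position 1: 'c' from first, 'g' from second => "cg"
  Position 2: 'c' from first, 'h' from second => "ch"
  Position 3: 'e' from first, 'j' from second => "ej"
  Position 4: 'd' from first, 'j' from second => "dj"
Result: djcgchejdj

djcgchejdj


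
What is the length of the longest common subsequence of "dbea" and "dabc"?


LCS of "dbea" and "dabc"
DP table:
           d    a    b    c
      0    0    0    0    0
  d   0    1    1    1    1
  b   0    1    1    2    2
  e   0    1    1    2    2
  a   0    1    2    2    2
LCS length = dp[4][4] = 2

2


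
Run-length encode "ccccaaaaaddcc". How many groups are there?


Input: ccccaaaaaddcc
Scanning for consecutive runs:
  Group 1: 'c' x 4 (positions 0-3)
  Group 2: 'a' x 5 (positions 4-8)
  Group 3: 'd' x 2 (positions 9-10)
  Group 4: 'c' x 2 (positions 11-12)
Total groups: 4

4


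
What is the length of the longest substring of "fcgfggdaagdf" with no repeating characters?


Input: "fcgfggdaagdf"
Sliding window (track last position of each char):
  Position 0 ('f'): window [0,0] length 1 -- new best
  Position 1 ('c'): window [0,1] length 2 -- new best
  Position 2 ('g'): window [0,2] length 3 -- new best
  Position 3 ('f'): repeat (last at 0), move window start to 1
  Position 3 ('f'): window [1,3] length 3
  Position 4 ('g'): repeat (last at 2), move window start to 3
  Position 4 ('g'): window [3,4] length 2
  Position 5 ('g'): repeat (last at 4), move window start to 5
  Position 5 ('g'): window [5,5] length 1
  Position 6 ('d'): window [5,6] length 2
  Position 7 ('a'): window [5,7] length 3
  Position 8 ('a'): repeat (last at 7), move window start to 8
  Position 8 ('a'): window [8,8] length 1
  Position 9 ('g'): window [8,9] length 2
  Position 10 ('d'): window [8,10] length 3
  Position 11 ('f'): window [8,11] length 4 -- new best
Longest substring with no repeats: "agdf" with length 4

4


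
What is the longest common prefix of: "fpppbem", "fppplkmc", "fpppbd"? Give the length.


Words: fpppbem, fppplkmc, fpppbd
  Position 0: all 'f' => match
  Position 1: all 'p' => match
  Position 2: all 'p' => match
  Position 3: all 'p' => match
  Position 4: ('b', 'l', 'b') => mismatch, stop
LCP = "fppp" (length 4)

4


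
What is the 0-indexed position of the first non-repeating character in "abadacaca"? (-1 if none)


Input: abadacaca
Character frequencies:
  'a': 5
  'b': 1
  'c': 2
  'd': 1
Scanning left to right for freq == 1:
  Position 0 ('a'): freq=5, skip
  Position 1 ('b'): unique! => answer = 1

1


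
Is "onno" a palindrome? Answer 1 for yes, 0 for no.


Input: onno
Reversed: onno
  Compare pos 0 ('o') with pos 3 ('o'): match
  Compare pos 1 ('n') with pos 2 ('n'): match
Result: palindrome

1


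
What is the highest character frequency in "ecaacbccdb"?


Input: ecaacbccdb
Character counts:
  'a': 2
  'b': 2
  'c': 4
  'd': 1
  'e': 1
Maximum frequency: 4

4


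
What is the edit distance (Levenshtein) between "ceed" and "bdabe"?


Computing edit distance: "ceed" -> "bdabe"
DP table:
           b    d    a    b    e
      0    1    2    3    4    5
  c   1    1    2    3    4    5
  e   2    2    2    3    4    4
  e   3    3    3    3    4    4
  d   4    4    3    4    4    5
Edit distance = dp[4][5] = 5

5


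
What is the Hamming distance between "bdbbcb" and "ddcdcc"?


Comparing "bdbbcb" and "ddcdcc" position by position:
  Position 0: 'b' vs 'd' => differ
  Position 1: 'd' vs 'd' => same
  Position 2: 'b' vs 'c' => differ
  Position 3: 'b' vs 'd' => differ
  Position 4: 'c' vs 'c' => same
  Position 5: 'b' vs 'c' => differ
Total differences (Hamming distance): 4

4


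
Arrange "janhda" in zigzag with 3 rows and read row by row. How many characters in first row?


Zigzag "janhda" into 3 rows:
Placing characters:
  'j' => row 0
  'a' => row 1
  'n' => row 2
  'h' => row 1
  'd' => row 0
  'a' => row 1
Rows:
  Row 0: "jd"
  Row 1: "aha"
  Row 2: "n"
First row length: 2

2


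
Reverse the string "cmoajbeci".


Input: cmoajbeci
Reading characters right to left:
  Position 8: 'i'
  Position 7: 'c'
  Position 6: 'e'
  Position 5: 'b'
  Position 4: 'j'
  Position 3: 'a'
  Position 2: 'o'
  Position 1: 'm'
  Position 0: 'c'
Reversed: icebjaomc

icebjaomc


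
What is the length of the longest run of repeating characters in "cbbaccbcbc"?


Input: "cbbaccbcbc"
Scanning for longest run:
  Position 1 ('b'): new char, reset run to 1
  Position 2 ('b'): continues run of 'b', length=2
  Position 3 ('a'): new char, reset run to 1
  Position 4 ('c'): new char, reset run to 1
  Position 5 ('c'): continues run of 'c', length=2
  Position 6 ('b'): new char, reset run to 1
  Position 7 ('c'): new char, reset run to 1
  Position 8 ('b'): new char, reset run to 1
  Position 9 ('c'): new char, reset run to 1
Longest run: 'b' with length 2

2


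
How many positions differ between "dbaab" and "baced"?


Comparing "dbaab" and "baced" position by position:
  Position 0: 'd' vs 'b' => DIFFER
  Position 1: 'b' vs 'a' => DIFFER
  Position 2: 'a' vs 'c' => DIFFER
  Position 3: 'a' vs 'e' => DIFFER
  Position 4: 'b' vs 'd' => DIFFER
Positions that differ: 5

5


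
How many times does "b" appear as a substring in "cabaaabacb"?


Searching for "b" in "cabaaabacb"
Scanning each position:
  Position 0: "c" => no
  Position 1: "a" => no
  Position 2: "b" => MATCH
  Position 3: "a" => no
  Position 4: "a" => no
  Position 5: "a" => no
  Position 6: "b" => MATCH
  Position 7: "a" => no
  Position 8: "c" => no
  Position 9: "b" => MATCH
Total occurrences: 3

3


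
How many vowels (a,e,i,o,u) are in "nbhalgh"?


Input: nbhalgh
Checking each character:
  'n' at position 0: consonant
  'b' at position 1: consonant
  'h' at position 2: consonant
  'a' at position 3: vowel (running total: 1)
  'l' at position 4: consonant
  'g' at position 5: consonant
  'h' at position 6: consonant
Total vowels: 1

1


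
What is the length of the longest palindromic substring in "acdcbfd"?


Input: "acdcbfd"
Checking substrings for palindromes:
  [1:4] "cdc" (len 3) => palindrome
Longest palindromic substring: "cdc" with length 3

3


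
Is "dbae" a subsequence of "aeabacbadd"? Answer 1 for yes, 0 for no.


Check if "dbae" is a subsequence of "aeabacbadd"
Greedy scan:
  Position 0 ('a'): no match needed
  Position 1 ('e'): no match needed
  Position 2 ('a'): no match needed
  Position 3 ('b'): no match needed
  Position 4 ('a'): no match needed
  Position 5 ('c'): no match needed
  Position 6 ('b'): no match needed
  Position 7 ('a'): no match needed
  Position 8 ('d'): matches sub[0] = 'd'
  Position 9 ('d'): no match needed
Only matched 1/4 characters => not a subsequence

0


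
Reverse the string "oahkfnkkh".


Input: oahkfnkkh
Reading characters right to left:
  Position 8: 'h'
  Position 7: 'k'
  Position 6: 'k'
  Position 5: 'n'
  Position 4: 'f'
  Position 3: 'k'
  Position 2: 'h'
  Position 1: 'a'
  Position 0: 'o'
Reversed: hkknfkhao

hkknfkhao


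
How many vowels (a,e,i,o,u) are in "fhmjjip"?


Input: fhmjjip
Checking each character:
  'f' at position 0: consonant
  'h' at position 1: consonant
  'm' at position 2: consonant
  'j' at position 3: consonant
  'j' at position 4: consonant
  'i' at position 5: vowel (running total: 1)
  'p' at position 6: consonant
Total vowels: 1

1


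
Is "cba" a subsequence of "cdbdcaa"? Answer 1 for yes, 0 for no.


Check if "cba" is a subsequence of "cdbdcaa"
Greedy scan:
  Position 0 ('c'): matches sub[0] = 'c'
  Position 1 ('d'): no match needed
  Position 2 ('b'): matches sub[1] = 'b'
  Position 3 ('d'): no match needed
  Position 4 ('c'): no match needed
  Position 5 ('a'): matches sub[2] = 'a'
  Position 6 ('a'): no match needed
All 3 characters matched => is a subsequence

1


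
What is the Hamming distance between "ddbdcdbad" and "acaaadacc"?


Comparing "ddbdcdbad" and "acaaadacc" position by position:
  Position 0: 'd' vs 'a' => differ
  Position 1: 'd' vs 'c' => differ
  Position 2: 'b' vs 'a' => differ
  Position 3: 'd' vs 'a' => differ
  Position 4: 'c' vs 'a' => differ
  Position 5: 'd' vs 'd' => same
  Position 6: 'b' vs 'a' => differ
  Position 7: 'a' vs 'c' => differ
  Position 8: 'd' vs 'c' => differ
Total differences (Hamming distance): 8

8


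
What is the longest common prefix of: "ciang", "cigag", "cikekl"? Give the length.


Words: ciang, cigag, cikekl
  Position 0: all 'c' => match
  Position 1: all 'i' => match
  Position 2: ('a', 'g', 'k') => mismatch, stop
LCP = "ci" (length 2)

2


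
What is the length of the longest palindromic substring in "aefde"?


Input: "aefde"
Checking substrings for palindromes:
  No multi-char palindromic substrings found
Longest palindromic substring: "a" with length 1

1


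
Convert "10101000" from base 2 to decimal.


Input: "10101000" in base 2
Positional expansion:
  Digit '1' (value 1) x 2^7 = 128
  Digit '0' (value 0) x 2^6 = 0
  Digit '1' (value 1) x 2^5 = 32
  Digit '0' (value 0) x 2^4 = 0
  Digit '1' (value 1) x 2^3 = 8
  Digit '0' (value 0) x 2^2 = 0
  Digit '0' (value 0) x 2^1 = 0
  Digit '0' (value 0) x 2^0 = 0
Sum = 168

168


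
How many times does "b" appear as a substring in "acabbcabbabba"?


Searching for "b" in "acabbcabbabba"
Scanning each position:
  Position 0: "a" => no
  Position 1: "c" => no
  Position 2: "a" => no
  Position 3: "b" => MATCH
  Position 4: "b" => MATCH
  Position 5: "c" => no
  Position 6: "a" => no
  Position 7: "b" => MATCH
  Position 8: "b" => MATCH
  Position 9: "a" => no
  Position 10: "b" => MATCH
  Position 11: "b" => MATCH
  Position 12: "a" => no
Total occurrences: 6

6


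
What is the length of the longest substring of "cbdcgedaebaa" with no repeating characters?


Input: "cbdcgedaebaa"
Sliding window (track last position of each char):
  Position 0 ('c'): window [0,0] length 1 -- new best
  Position 1 ('b'): window [0,1] length 2 -- new best
  Position 2 ('d'): window [0,2] length 3 -- new best
  Position 3 ('c'): repeat (last at 0), move window start to 1
  Position 3 ('c'): window [1,3] length 3
  Position 4 ('g'): window [1,4] length 4 -- new best
  Position 5 ('e'): window [1,5] length 5 -- new best
  Position 6 ('d'): repeat (last at 2), move window start to 3
  Position 6 ('d'): window [3,6] length 4
  Position 7 ('a'): window [3,7] length 5
  Position 8 ('e'): repeat (last at 5), move window start to 6
  Position 8 ('e'): window [6,8] length 3
  Position 9 ('b'): window [6,9] length 4
  Position 10 ('a'): repeat (last at 7), move window start to 8
  Position 10 ('a'): window [8,10] length 3
  Position 11 ('a'): repeat (last at 10), move window start to 11
  Position 11 ('a'): window [11,11] length 1
Longest substring with no repeats: "bdcge" with length 5

5


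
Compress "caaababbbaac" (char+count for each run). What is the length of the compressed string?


Input: caaababbbaac
Runs:
  'c' x 1 => "c1"
  'a' x 3 => "a3"
  'b' x 1 => "b1"
  'a' x 1 => "a1"
  'b' x 3 => "b3"
  'a' x 2 => "a2"
  'c' x 1 => "c1"
Compressed: "c1a3b1a1b3a2c1"
Compressed length: 14

14


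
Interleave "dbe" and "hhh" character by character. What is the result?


Interleaving "dbe" and "hhh":
  Position 0: 'd' from first, 'h' from second => "dh"
  Position 1: 'b' from first, 'h' from second => "bh"
  Position 2: 'e' from first, 'h' from second => "eh"
Result: dhbheh

dhbheh


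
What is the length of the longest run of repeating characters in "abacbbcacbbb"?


Input: "abacbbcacbbb"
Scanning for longest run:
  Position 1 ('b'): new char, reset run to 1
  Position 2 ('a'): new char, reset run to 1
  Position 3 ('c'): new char, reset run to 1
  Position 4 ('b'): new char, reset run to 1
  Position 5 ('b'): continues run of 'b', length=2
  Position 6 ('c'): new char, reset run to 1
  Position 7 ('a'): new char, reset run to 1
  Position 8 ('c'): new char, reset run to 1
  Position 9 ('b'): new char, reset run to 1
  Position 10 ('b'): continues run of 'b', length=2
  Position 11 ('b'): continues run of 'b', length=3
Longest run: 'b' with length 3

3


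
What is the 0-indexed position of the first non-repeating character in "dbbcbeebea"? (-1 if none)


Input: dbbcbeebea
Character frequencies:
  'a': 1
  'b': 4
  'c': 1
  'd': 1
  'e': 3
Scanning left to right for freq == 1:
  Position 0 ('d'): unique! => answer = 0

0


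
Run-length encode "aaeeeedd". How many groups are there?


Input: aaeeeedd
Scanning for consecutive runs:
  Group 1: 'a' x 2 (positions 0-1)
  Group 2: 'e' x 4 (positions 2-5)
  Group 3: 'd' x 2 (positions 6-7)
Total groups: 3

3


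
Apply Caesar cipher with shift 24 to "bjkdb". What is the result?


Caesar cipher: shift "bjkdb" by 24
  'b' (pos 1) + 24 = pos 25 = 'z'
  'j' (pos 9) + 24 = pos 7 = 'h'
  'k' (pos 10) + 24 = pos 8 = 'i'
  'd' (pos 3) + 24 = pos 1 = 'b'
  'b' (pos 1) + 24 = pos 25 = 'z'
Result: zhibz

zhibz


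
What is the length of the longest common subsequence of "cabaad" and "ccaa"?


LCS of "cabaad" and "ccaa"
DP table:
           c    c    a    a
      0    0    0    0    0
  c   0    1    1    1    1
  a   0    1    1    2    2
  b   0    1    1    2    2
  a   0    1    1    2    3
  a   0    1    1    2    3
  d   0    1    1    2    3
LCS length = dp[6][4] = 3

3


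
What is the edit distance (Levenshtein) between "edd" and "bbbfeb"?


Computing edit distance: "edd" -> "bbbfeb"
DP table:
           b    b    b    f    e    b
      0    1    2    3    4    5    6
  e   1    1    2    3    4    4    5
  d   2    2    2    3    4    5    5
  d   3    3    3    3    4    5    6
Edit distance = dp[3][6] = 6

6


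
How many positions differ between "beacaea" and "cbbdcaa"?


Comparing "beacaea" and "cbbdcaa" position by position:
  Position 0: 'b' vs 'c' => DIFFER
  Position 1: 'e' vs 'b' => DIFFER
  Position 2: 'a' vs 'b' => DIFFER
  Position 3: 'c' vs 'd' => DIFFER
  Position 4: 'a' vs 'c' => DIFFER
  Position 5: 'e' vs 'a' => DIFFER
  Position 6: 'a' vs 'a' => same
Positions that differ: 6

6


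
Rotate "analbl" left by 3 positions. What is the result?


Input: "analbl", rotate left by 3
First 3 characters: "ana"
Remaining characters: "lbl"
Concatenate remaining + first: "lbl" + "ana" = "lblana"

lblana


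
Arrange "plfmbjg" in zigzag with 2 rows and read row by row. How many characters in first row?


Zigzag "plfmbjg" into 2 rows:
Placing characters:
  'p' => row 0
  'l' => row 1
  'f' => row 0
  'm' => row 1
  'b' => row 0
  'j' => row 1
  'g' => row 0
Rows:
  Row 0: "pfbg"
  Row 1: "lmj"
First row length: 4

4


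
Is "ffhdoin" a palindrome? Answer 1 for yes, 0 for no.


Input: ffhdoin
Reversed: niodhff
  Compare pos 0 ('f') with pos 6 ('n'): MISMATCH
  Compare pos 1 ('f') with pos 5 ('i'): MISMATCH
  Compare pos 2 ('h') with pos 4 ('o'): MISMATCH
Result: not a palindrome

0


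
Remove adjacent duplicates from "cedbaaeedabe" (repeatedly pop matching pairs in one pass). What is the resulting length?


Input: cedbaaeedabe
Stack-based adjacent duplicate removal:
  Read 'c': push. Stack: c
  Read 'e': push. Stack: ce
  Read 'd': push. Stack: ced
  Read 'b': push. Stack: cedb
  Read 'a': push. Stack: cedba
  Read 'a': matches stack top 'a' => pop. Stack: cedb
  Read 'e': push. Stack: cedbe
  Read 'e': matches stack top 'e' => pop. Stack: cedb
  Read 'd': push. Stack: cedbd
  Read 'a': push. Stack: cedbda
  Read 'b': push. Stack: cedbdab
  Read 'e': push. Stack: cedbdabe
Final stack: "cedbdabe" (length 8)

8
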